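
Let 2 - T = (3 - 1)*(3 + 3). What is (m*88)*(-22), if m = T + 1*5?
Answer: 9680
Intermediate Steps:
T = -10 (T = 2 - (3 - 1)*(3 + 3) = 2 - 2*6 = 2 - 1*12 = 2 - 12 = -10)
m = -5 (m = -10 + 1*5 = -10 + 5 = -5)
(m*88)*(-22) = -5*88*(-22) = -440*(-22) = 9680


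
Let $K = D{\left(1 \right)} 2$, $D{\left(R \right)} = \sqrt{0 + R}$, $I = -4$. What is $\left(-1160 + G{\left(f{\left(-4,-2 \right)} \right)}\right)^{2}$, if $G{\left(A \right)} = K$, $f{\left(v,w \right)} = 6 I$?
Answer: $1340964$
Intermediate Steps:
$D{\left(R \right)} = \sqrt{R}$
$f{\left(v,w \right)} = -24$ ($f{\left(v,w \right)} = 6 \left(-4\right) = -24$)
$K = 2$ ($K = \sqrt{1} \cdot 2 = 1 \cdot 2 = 2$)
$G{\left(A \right)} = 2$
$\left(-1160 + G{\left(f{\left(-4,-2 \right)} \right)}\right)^{2} = \left(-1160 + 2\right)^{2} = \left(-1158\right)^{2} = 1340964$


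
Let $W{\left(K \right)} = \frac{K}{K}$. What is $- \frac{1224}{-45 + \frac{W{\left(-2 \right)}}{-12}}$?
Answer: $\frac{14688}{541} \approx 27.15$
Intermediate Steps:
$W{\left(K \right)} = 1$
$- \frac{1224}{-45 + \frac{W{\left(-2 \right)}}{-12}} = - \frac{1224}{-45 + 1 \frac{1}{-12}} = - \frac{1224}{-45 + 1 \left(- \frac{1}{12}\right)} = - \frac{1224}{-45 - \frac{1}{12}} = - \frac{1224}{- \frac{541}{12}} = \left(-1224\right) \left(- \frac{12}{541}\right) = \frac{14688}{541}$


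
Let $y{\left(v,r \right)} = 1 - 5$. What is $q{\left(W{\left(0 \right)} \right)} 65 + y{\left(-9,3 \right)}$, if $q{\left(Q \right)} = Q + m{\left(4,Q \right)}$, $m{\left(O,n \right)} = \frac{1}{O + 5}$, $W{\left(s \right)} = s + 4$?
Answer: $\frac{2369}{9} \approx 263.22$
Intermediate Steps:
$W{\left(s \right)} = 4 + s$
$m{\left(O,n \right)} = \frac{1}{5 + O}$
$y{\left(v,r \right)} = -4$
$q{\left(Q \right)} = \frac{1}{9} + Q$ ($q{\left(Q \right)} = Q + \frac{1}{5 + 4} = Q + \frac{1}{9} = \frac{1}{9} + Q$)
$q{\left(W{\left(0 \right)} \right)} 65 + y{\left(-9,3 \right)} = \left(\frac{1}{9} + \left(4 + 0\right)\right) 65 - 4 = \left(\frac{1}{9} + 4\right) 65 - 4 = \frac{37}{9} \cdot 65 - 4 = \frac{2405}{9} - 4 = \frac{2369}{9}$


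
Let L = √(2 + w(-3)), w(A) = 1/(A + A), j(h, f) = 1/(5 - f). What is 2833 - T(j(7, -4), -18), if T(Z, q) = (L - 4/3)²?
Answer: 50929/18 + 4*√66/9 ≈ 2833.0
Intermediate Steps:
w(A) = 1/(2*A)
L = √66/6 (L = √(2 + (½)/(-3)) = √(2 + (½)*(-⅓)) = √(2 - ⅙) = √(11/6) = √66/6 ≈ 1.3540)
T(Z, q) = (-4/3 + √66/6)² (T(Z, q) = (√66/6 - 4/3)² = (-4/3 + √66/6)²)
2833 - T(j(7, -4), -18) = 2833 - (8 - √66)²/36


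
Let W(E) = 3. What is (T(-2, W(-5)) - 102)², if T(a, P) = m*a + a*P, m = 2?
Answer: 12544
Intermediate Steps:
T(a, P) = 2*a + P*a (T(a, P) = 2*a + a*P = 2*a + P*a)
(T(-2, W(-5)) - 102)² = (-2*(2 + 3) - 102)² = (-2*5 - 102)² = (-10 - 102)² = (-112)² = 12544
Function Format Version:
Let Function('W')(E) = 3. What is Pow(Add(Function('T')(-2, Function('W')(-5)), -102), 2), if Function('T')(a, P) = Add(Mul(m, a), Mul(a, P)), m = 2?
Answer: 12544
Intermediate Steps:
Function('T')(a, P) = Add(Mul(2, a), Mul(P, a)) (Function('T')(a, P) = Add(Mul(2, a), Mul(a, P)) = Add(Mul(2, a), Mul(P, a)))
Pow(Add(Function('T')(-2, Function('W')(-5)), -102), 2) = Pow(Add(Mul(-2, Add(2, 3)), -102), 2) = Pow(Add(Mul(-2, 5), -102), 2) = Pow(Add(-10, -102), 2) = Pow(-112, 2) = 12544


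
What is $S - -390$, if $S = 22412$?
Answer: $22802$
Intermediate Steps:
$S - -390 = 22412 - -390 = 22412 + 390 = 22802$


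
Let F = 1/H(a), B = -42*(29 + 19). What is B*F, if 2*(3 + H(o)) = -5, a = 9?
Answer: 4032/11 ≈ 366.55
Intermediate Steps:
H(o) = -11/2 (H(o) = -3 + (½)*(-5) = -3 - 5/2 = -11/2)
B = -2016 (B = -42*48 = -2016)
F = -2/11 (F = 1/(-11/2) = -2/11 ≈ -0.18182)
B*F = -2016*(-2/11) = 4032/11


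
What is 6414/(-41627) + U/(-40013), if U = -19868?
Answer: 570401854/1665621151 ≈ 0.34246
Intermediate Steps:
6414/(-41627) + U/(-40013) = 6414/(-41627) - 19868/(-40013) = 6414*(-1/41627) - 19868*(-1/40013) = -6414/41627 + 19868/40013 = 570401854/1665621151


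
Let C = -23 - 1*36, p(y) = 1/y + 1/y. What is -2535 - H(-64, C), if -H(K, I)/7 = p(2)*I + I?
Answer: -3361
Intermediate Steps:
p(y) = 2/y (p(y) = 1/y + 1/y = 2/y)
C = -59 (C = -23 - 36 = -59)
H(K, I) = -14*I (H(K, I) = -7*((2/2)*I + I) = -7*((2*(½))*I + I) = -7*(1*I + I) = -7*(I + I) = -14*I)
-2535 - H(-64, C) = -2535 - (-14)*(-59) = -2535 - 1*826 = -2535 - 826 = -3361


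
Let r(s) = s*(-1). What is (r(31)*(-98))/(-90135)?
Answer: -3038/90135 ≈ -0.033705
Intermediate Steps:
r(s) = -s
(r(31)*(-98))/(-90135) = (-1*31*(-98))/(-90135) = -31*(-98)*(-1/90135) = 3038*(-1/90135) = -3038/90135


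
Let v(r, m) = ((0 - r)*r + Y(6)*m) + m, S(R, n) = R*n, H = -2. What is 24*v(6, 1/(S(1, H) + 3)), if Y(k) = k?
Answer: -696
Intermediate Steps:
v(r, m) = -r**2 + 7*m (v(r, m) = ((0 - r)*r + 6*m) + m = ((-r)*r + 6*m) + m = (-r**2 + 6*m) + m = -r**2 + 7*m)
24*v(6, 1/(S(1, H) + 3)) = 24*(-1*6**2 + 7/(1*(-2) + 3)) = 24*(-1*36 + 7/(-2 + 3)) = 24*(-36 + 7/1) = 24*(-36 + 7*1) = 24*(-36 + 7) = 24*(-29) = -696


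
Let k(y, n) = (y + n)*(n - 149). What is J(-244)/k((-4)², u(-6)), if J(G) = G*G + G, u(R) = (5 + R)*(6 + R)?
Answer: -14823/596 ≈ -24.871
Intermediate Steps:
k(y, n) = (-149 + n)*(n + y) (k(y, n) = (n + y)*(-149 + n) = (-149 + n)*(n + y))
J(G) = G + G² (J(G) = G² + G = G + G²)
J(-244)/k((-4)², u(-6)) = (-244*(1 - 244))/((30 + (-6)² + 11*(-6))² - 149*(30 + (-6)² + 11*(-6)) - 149*(-4)² + (30 + (-6)² + 11*(-6))*(-4)²) = (-244*(-243))/((30 + 36 - 66)² - 149*(30 + 36 - 66) - 149*16 + (30 + 36 - 66)*16) = 59292/(0² - 149*0 - 2384 + 0*16) = 59292/(0 + 0 - 2384 + 0) = 59292/(-2384) = 59292*(-1/2384) = -14823/596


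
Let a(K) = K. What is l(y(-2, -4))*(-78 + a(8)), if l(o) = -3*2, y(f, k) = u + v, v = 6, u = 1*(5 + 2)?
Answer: 420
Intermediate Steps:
u = 7 (u = 1*7 = 7)
y(f, k) = 13 (y(f, k) = 7 + 6 = 13)
l(o) = -6
l(y(-2, -4))*(-78 + a(8)) = -6*(-78 + 8) = -6*(-70) = 420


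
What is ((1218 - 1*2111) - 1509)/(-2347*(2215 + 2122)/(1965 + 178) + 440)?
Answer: 5147486/9236019 ≈ 0.55733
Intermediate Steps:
((1218 - 1*2111) - 1509)/(-2347*(2215 + 2122)/(1965 + 178) + 440) = ((1218 - 2111) - 1509)/(-2347/(2143/4337) + 440) = (-893 - 1509)/(-2347/(2143*(1/4337)) + 440) = -2402/(-2347/2143/4337 + 440) = -2402/(-2347*4337/2143 + 440) = -2402/(-10178939/2143 + 440) = -2402/(-9236019/2143) = -2402*(-2143/9236019) = 5147486/9236019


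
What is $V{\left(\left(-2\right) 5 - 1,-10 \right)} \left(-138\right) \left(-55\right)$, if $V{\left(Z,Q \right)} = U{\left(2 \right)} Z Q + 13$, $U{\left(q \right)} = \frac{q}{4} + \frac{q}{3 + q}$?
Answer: $850080$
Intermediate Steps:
$U{\left(q \right)} = \frac{q}{4} + \frac{q}{3 + q}$ ($U{\left(q \right)} = q \frac{1}{4} + \frac{q}{3 + q} = \frac{q}{4} + \frac{q}{3 + q}$)
$V{\left(Z,Q \right)} = 13 + \frac{9 Q Z}{10}$ ($V{\left(Z,Q \right)} = \frac{1}{4} \cdot 2 \frac{1}{3 + 2} \left(7 + 2\right) Z Q + 13 = \frac{1}{4} \cdot 2 \cdot \frac{1}{5} \cdot 9 Z Q + 13 = \frac{9 Z}{10} Q + 13 = \frac{9 Q Z}{10} + 13 = 13 + \frac{9 Q Z}{10}$)
$V{\left(\left(-2\right) 5 - 1,-10 \right)} \left(-138\right) \left(-55\right) = \left(13 + \frac{9}{10} \left(-10\right) \left(\left(-2\right) 5 - 1\right)\right) \left(-138\right) \left(-55\right) = \left(13 + \frac{9}{10} \left(-10\right) \left(-10 - 1\right)\right) \left(-138\right) \left(-55\right) = \left(13 + \frac{9}{10} \left(-10\right) \left(-11\right)\right) \left(-138\right) \left(-55\right) = \left(13 + 99\right) \left(-138\right) \left(-55\right) = 112 \left(-138\right) \left(-55\right) = \left(-15456\right) \left(-55\right) = 850080$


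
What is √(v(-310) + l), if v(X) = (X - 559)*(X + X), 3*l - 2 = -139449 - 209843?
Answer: 5*√16894 ≈ 649.88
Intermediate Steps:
l = -116430 (l = ⅔ + (-139449 - 209843)/3 = ⅔ + (⅓)*(-349292) = ⅔ - 349292/3 = -116430)
v(X) = 2*X*(-559 + X) (v(X) = (-559 + X)*(2*X) = 2*X*(-559 + X))
√(v(-310) + l) = √(2*(-310)*(-559 - 310) - 116430) = √(2*(-310)*(-869) - 116430) = √(538780 - 116430) = √422350 = 5*√16894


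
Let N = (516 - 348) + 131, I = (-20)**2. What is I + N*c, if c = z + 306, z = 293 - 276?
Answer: 96977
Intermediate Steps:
z = 17
I = 400
c = 323 (c = 17 + 306 = 323)
N = 299 (N = 168 + 131 = 299)
I + N*c = 400 + 299*323 = 400 + 96577 = 96977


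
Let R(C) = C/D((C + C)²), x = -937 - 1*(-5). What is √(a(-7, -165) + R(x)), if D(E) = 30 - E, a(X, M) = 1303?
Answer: 9*√48548478891545/1737233 ≈ 36.097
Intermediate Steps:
x = -932 (x = -937 + 5 = -932)
R(C) = C/(30 - 4*C²) (R(C) = C/(30 - (C + C)²) = C/(30 - (2*C)²) = C/(30 - 4*C²))
√(a(-7, -165) + R(x)) = √(1303 - 1*(-932)/(-30 + 4*(-932)²)) = √(1303 - 1*(-932)/(-30 + 4*868624)) = √(1303 - 1*(-932)/(-30 + 3474496)) = √(1303 - 1*(-932)/3474466) = √(1303 - 1*(-932)*1/3474466) = √(1303 + 466/1737233) = √(2263615065/1737233) = 9*√48548478891545/1737233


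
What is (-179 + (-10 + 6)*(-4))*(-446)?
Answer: 72698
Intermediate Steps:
(-179 + (-10 + 6)*(-4))*(-446) = (-179 - 4*(-4))*(-446) = (-179 + 16)*(-446) = -163*(-446) = 72698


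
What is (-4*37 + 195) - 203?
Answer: -156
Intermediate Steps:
(-4*37 + 195) - 203 = (-148 + 195) - 203 = 47 - 203 = -156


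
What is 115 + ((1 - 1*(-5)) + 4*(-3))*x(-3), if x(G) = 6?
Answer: 79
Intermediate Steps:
115 + ((1 - 1*(-5)) + 4*(-3))*x(-3) = 115 + ((1 - 1*(-5)) + 4*(-3))*6 = 115 + ((1 + 5) - 12)*6 = 115 + (6 - 12)*6 = 115 - 6*6 = 115 - 36 = 79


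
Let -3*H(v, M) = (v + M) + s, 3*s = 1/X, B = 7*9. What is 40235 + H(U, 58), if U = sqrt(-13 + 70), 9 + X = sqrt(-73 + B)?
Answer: 10978880/273 - sqrt(57)/3 + I*sqrt(10)/819 ≈ 40213.0 + 0.0038611*I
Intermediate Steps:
B = 63
X = -9 + I*sqrt(10) (X = -9 + sqrt(-73 + 63) = -9 + sqrt(-10) = -9 + I*sqrt(10) ≈ -9.0 + 3.1623*I)
U = sqrt(57) ≈ 7.5498
s = 1/(3*(-9 + I*sqrt(10))) ≈ -0.032967 - 0.011583*I
H(v, M) = 1/91 - M/3 - v/3 + I*sqrt(10)/819 (H(v, M) = -((v + M) + (-3/91 - I*sqrt(10)/273))/3 = -((M + v) + (-3/91 - I*sqrt(10)/273))/3 = -(-3/91 + M + v - I*sqrt(10)/273)/3 = 1/91 - M/3 - v/3 + I*sqrt(10)/819)
40235 + H(U, 58) = 40235 + (1/91 - 1/3*58 - sqrt(57)/3 + I*sqrt(10)/819) = 40235 + (1/91 - 58/3 - sqrt(57)/3 + I*sqrt(10)/819) = 40235 + (-5275/273 - sqrt(57)/3 + I*sqrt(10)/819) = 10978880/273 - sqrt(57)/3 + I*sqrt(10)/819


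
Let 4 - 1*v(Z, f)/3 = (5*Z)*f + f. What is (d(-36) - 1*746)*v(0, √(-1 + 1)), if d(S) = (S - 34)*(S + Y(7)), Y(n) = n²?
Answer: -19872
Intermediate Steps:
d(S) = (-34 + S)*(49 + S) (d(S) = (S - 34)*(S + 7²) = (-34 + S)*(S + 49) = (-34 + S)*(49 + S))
v(Z, f) = 12 - 3*f - 15*Z*f (v(Z, f) = 12 - 3*((5*Z)*f + f) = 12 - 3*(5*Z*f + f) = 12 - 3*(f + 5*Z*f) = 12 + (-3*f - 15*Z*f) = 12 - 3*f - 15*Z*f)
(d(-36) - 1*746)*v(0, √(-1 + 1)) = ((-1666 + (-36)² + 15*(-36)) - 1*746)*(12 - 3*√(-1 + 1) - 15*0*√(-1 + 1)) = ((-1666 + 1296 - 540) - 746)*(12 - 3*√0 - 15*0*√0) = (-910 - 746)*(12 - 3*0 - 15*0*0) = -1656*(12 + 0 + 0) = -1656*12 = -19872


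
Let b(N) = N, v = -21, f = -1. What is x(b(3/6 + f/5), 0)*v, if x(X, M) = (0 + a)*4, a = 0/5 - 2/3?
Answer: 56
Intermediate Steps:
a = -⅔ (a = 0*(⅕) - 2*⅓ = 0 - ⅔ = -⅔ ≈ -0.66667)
x(X, M) = -8/3 (x(X, M) = (0 - ⅔)*4 = -⅔*4 = -8/3)
x(b(3/6 + f/5), 0)*v = -8/3*(-21) = 56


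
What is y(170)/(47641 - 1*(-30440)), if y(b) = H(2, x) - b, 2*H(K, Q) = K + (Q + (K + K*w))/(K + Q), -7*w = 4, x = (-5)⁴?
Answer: -1479101/685395018 ≈ -0.0021580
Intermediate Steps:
x = 625
w = -4/7 (w = -⅐*4 = -4/7 ≈ -0.57143)
H(K, Q) = K/2 + (Q + 3*K/7)/(2*(K + Q)) (H(K, Q) = (K + (Q + (K + K*(-4/7)))/(K + Q))/2 = (K + (Q + (K - 4*K/7))/(K + Q))/2 = (K + (Q + 3*K/7)/(K + Q))/2 = K/2 + (Q + 3*K/7)/(2*(K + Q)))
y(b) = 13159/8778 - b (y(b) = ((½)*625 + (½)*2² + (3/14)*2 + (½)*2*625)/(2 + 625) - b = (625/2 + (½)*4 + 3/7 + 625)/627 - b = (625/2 + 2 + 3/7 + 625)/627 - b = (1/627)*(13159/14) - b = 13159/8778 - b)
y(170)/(47641 - 1*(-30440)) = (13159/8778 - 1*170)/(47641 - 1*(-30440)) = (13159/8778 - 170)/(47641 + 30440) = -1479101/8778/78081 = -1479101/8778*1/78081 = -1479101/685395018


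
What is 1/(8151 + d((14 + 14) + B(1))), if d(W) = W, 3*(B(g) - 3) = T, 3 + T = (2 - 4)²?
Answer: 3/24547 ≈ 0.00012221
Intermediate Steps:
T = 1 (T = -3 + (2 - 4)² = -3 + (-2)² = -3 + 4 = 1)
B(g) = 10/3 (B(g) = 3 + (⅓)*1 = 3 + ⅓ = 10/3)
1/(8151 + d((14 + 14) + B(1))) = 1/(8151 + ((14 + 14) + 10/3)) = 1/(8151 + (28 + 10/3)) = 1/(8151 + 94/3) = 1/(24547/3) = 3/24547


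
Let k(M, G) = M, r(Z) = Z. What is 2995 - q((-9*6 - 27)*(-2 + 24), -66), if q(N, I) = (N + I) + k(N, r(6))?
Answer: 6625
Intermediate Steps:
q(N, I) = I + 2*N (q(N, I) = (N + I) + N = (I + N) + N = I + 2*N)
2995 - q((-9*6 - 27)*(-2 + 24), -66) = 2995 - (-66 + 2*((-9*6 - 27)*(-2 + 24))) = 2995 - (-66 + 2*((-54 - 27)*22)) = 2995 - (-66 + 2*(-81*22)) = 2995 - (-66 + 2*(-1782)) = 2995 - (-66 - 3564) = 2995 - 1*(-3630) = 2995 + 3630 = 6625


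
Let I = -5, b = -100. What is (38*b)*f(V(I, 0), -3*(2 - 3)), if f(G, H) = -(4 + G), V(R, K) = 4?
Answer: 30400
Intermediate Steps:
f(G, H) = -4 - G
(38*b)*f(V(I, 0), -3*(2 - 3)) = (38*(-100))*(-4 - 1*4) = -3800*(-4 - 4) = -3800*(-8) = 30400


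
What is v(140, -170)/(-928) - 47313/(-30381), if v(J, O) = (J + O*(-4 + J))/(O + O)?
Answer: 237167373/159763552 ≈ 1.4845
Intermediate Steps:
v(J, O) = (J + O*(-4 + J))/(2*O) (v(J, O) = (J + O*(-4 + J))/((2*O)) = (J + O*(-4 + J))*(1/(2*O)) = (J + O*(-4 + J))/(2*O))
v(140, -170)/(-928) - 47313/(-30381) = ((½)*(140 - 170*(-4 + 140))/(-170))/(-928) - 47313/(-30381) = ((½)*(-1/170)*(140 - 170*136))*(-1/928) - 47313*(-1/30381) = ((½)*(-1/170)*(140 - 23120))*(-1/928) + 15771/10127 = ((½)*(-1/170)*(-22980))*(-1/928) + 15771/10127 = (1149/17)*(-1/928) + 15771/10127 = -1149/15776 + 15771/10127 = 237167373/159763552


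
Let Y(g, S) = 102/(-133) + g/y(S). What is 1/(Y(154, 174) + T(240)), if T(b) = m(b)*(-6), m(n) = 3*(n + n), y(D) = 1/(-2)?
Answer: -133/1190186 ≈ -0.00011175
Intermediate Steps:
y(D) = -½
Y(g, S) = -102/133 - 2*g (Y(g, S) = 102/(-133) + g/(-½) = 102*(-1/133) + g*(-2) = -102/133 - 2*g)
m(n) = 6*n (m(n) = 3*(2*n) = 6*n)
T(b) = -36*b (T(b) = (6*b)*(-6) = -36*b)
1/(Y(154, 174) + T(240)) = 1/((-102/133 - 2*154) - 36*240) = 1/((-102/133 - 308) - 8640) = 1/(-41066/133 - 8640) = 1/(-1190186/133) = -133/1190186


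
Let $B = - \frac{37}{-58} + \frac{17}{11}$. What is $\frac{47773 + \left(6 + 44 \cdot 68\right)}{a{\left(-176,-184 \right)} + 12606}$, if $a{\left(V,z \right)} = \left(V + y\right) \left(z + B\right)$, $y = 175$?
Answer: $\frac{32391898}{8158627} \approx 3.9703$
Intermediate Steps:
$B = \frac{1393}{638}$ ($B = \left(-37\right) \left(- \frac{1}{58}\right) + 17 \cdot \frac{1}{11} = \frac{37}{58} + \frac{17}{11} = \frac{1393}{638} \approx 2.1834$)
$a{\left(V,z \right)} = \left(175 + V\right) \left(\frac{1393}{638} + z\right)$ ($a{\left(V,z \right)} = \left(V + 175\right) \left(z + \frac{1393}{638}\right) = \left(175 + V\right) \left(\frac{1393}{638} + z\right)$)
$\frac{47773 + \left(6 + 44 \cdot 68\right)}{a{\left(-176,-184 \right)} + 12606} = \frac{47773 + \left(6 + 44 \cdot 68\right)}{\left(\frac{243775}{638} + 175 \left(-184\right) + \frac{1393}{638} \left(-176\right) - -32384\right) + 12606} = \frac{47773 + \left(6 + 2992\right)}{\left(\frac{243775}{638} - 32200 - \frac{11144}{29} + 32384\right) + 12606} = \frac{47773 + 2998}{\frac{115999}{638} + 12606} = \frac{50771}{\frac{8158627}{638}} = 50771 \cdot \frac{638}{8158627} = \frac{32391898}{8158627}$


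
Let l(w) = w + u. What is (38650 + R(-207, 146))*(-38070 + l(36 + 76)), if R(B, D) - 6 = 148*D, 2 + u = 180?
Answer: -2276773920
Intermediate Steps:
u = 178 (u = -2 + 180 = 178)
l(w) = 178 + w (l(w) = w + 178 = 178 + w)
R(B, D) = 6 + 148*D
(38650 + R(-207, 146))*(-38070 + l(36 + 76)) = (38650 + (6 + 148*146))*(-38070 + (178 + (36 + 76))) = (38650 + (6 + 21608))*(-38070 + (178 + 112)) = (38650 + 21614)*(-38070 + 290) = 60264*(-37780) = -2276773920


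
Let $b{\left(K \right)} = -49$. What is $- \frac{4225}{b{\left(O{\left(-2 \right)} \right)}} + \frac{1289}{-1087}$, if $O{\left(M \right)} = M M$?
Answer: $\frac{4529414}{53263} \approx 85.039$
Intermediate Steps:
$O{\left(M \right)} = M^{2}$
$- \frac{4225}{b{\left(O{\left(-2 \right)} \right)}} + \frac{1289}{-1087} = - \frac{4225}{-49} + \frac{1289}{-1087} = \left(-4225\right) \left(- \frac{1}{49}\right) + 1289 \left(- \frac{1}{1087}\right) = \frac{4225}{49} - \frac{1289}{1087} = \frac{4529414}{53263}$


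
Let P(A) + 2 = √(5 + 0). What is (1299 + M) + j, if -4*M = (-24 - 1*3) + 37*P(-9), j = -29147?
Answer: -111291/4 - 37*√5/4 ≈ -27843.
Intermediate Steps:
P(A) = -2 + √5 (P(A) = -2 + √(5 + 0) = -2 + √5)
M = 101/4 - 37*√5/4 (M = -((-24 - 1*3) + 37*(-2 + √5))/4 = -((-24 - 3) + (-74 + 37*√5))/4 = -(-27 + (-74 + 37*√5))/4 = -(-101 + 37*√5)/4 = 101/4 - 37*√5/4 ≈ 4.5664)
(1299 + M) + j = (1299 + (101/4 - 37*√5/4)) - 29147 = (5297/4 - 37*√5/4) - 29147 = -111291/4 - 37*√5/4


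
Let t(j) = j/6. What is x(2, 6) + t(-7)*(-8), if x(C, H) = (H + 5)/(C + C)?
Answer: 145/12 ≈ 12.083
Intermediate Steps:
x(C, H) = (5 + H)/(2*C) (x(C, H) = (5 + H)/((2*C)) = (5 + H)*(1/(2*C)) = (5 + H)/(2*C))
t(j) = j/6 (t(j) = j*(⅙) = j/6)
x(2, 6) + t(-7)*(-8) = (½)*(5 + 6)/2 + ((⅙)*(-7))*(-8) = (½)*(½)*11 - 7/6*(-8) = 11/4 + 28/3 = 145/12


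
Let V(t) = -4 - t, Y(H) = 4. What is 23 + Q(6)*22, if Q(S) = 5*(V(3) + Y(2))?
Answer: -307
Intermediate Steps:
Q(S) = -15 (Q(S) = 5*((-4 - 1*3) + 4) = 5*((-4 - 3) + 4) = 5*(-7 + 4) = 5*(-3) = -15)
23 + Q(6)*22 = 23 - 15*22 = 23 - 330 = -307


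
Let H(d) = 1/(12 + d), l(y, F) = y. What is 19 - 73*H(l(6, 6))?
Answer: 269/18 ≈ 14.944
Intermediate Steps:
19 - 73*H(l(6, 6)) = 19 - 73/(12 + 6) = 19 - 73/18 = 269/18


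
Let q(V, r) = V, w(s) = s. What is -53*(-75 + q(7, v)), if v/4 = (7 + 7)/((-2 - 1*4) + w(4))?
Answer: 3604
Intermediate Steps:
v = -28 (v = 4*((7 + 7)/((-2 - 1*4) + 4)) = 4*(14/((-2 - 4) + 4)) = 4*(14/(-6 + 4)) = 4*(14/(-2)) = 4*(14*(-½)) = 4*(-7) = -28)
-53*(-75 + q(7, v)) = -53*(-75 + 7) = -53*(-68) = 3604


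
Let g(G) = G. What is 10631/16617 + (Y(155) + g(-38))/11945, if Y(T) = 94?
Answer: 127917847/198490065 ≈ 0.64445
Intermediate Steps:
10631/16617 + (Y(155) + g(-38))/11945 = 10631/16617 + (94 - 38)/11945 = 10631*(1/16617) + 56*(1/11945) = 10631/16617 + 56/11945 = 127917847/198490065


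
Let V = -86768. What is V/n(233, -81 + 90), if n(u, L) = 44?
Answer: -1972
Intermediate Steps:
V/n(233, -81 + 90) = -86768/44 = -86768*1/44 = -1972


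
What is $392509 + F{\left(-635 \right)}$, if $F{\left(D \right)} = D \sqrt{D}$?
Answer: $392509 - 635 i \sqrt{635} \approx 3.9251 \cdot 10^{5} - 16002.0 i$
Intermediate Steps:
$F{\left(D \right)} = D^{\frac{3}{2}}$
$392509 + F{\left(-635 \right)} = 392509 + \left(-635\right)^{\frac{3}{2}} = 392509 - 635 i \sqrt{635}$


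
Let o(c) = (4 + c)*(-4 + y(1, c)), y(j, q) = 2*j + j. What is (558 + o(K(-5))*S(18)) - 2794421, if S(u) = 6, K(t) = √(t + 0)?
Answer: -2793887 - 6*I*√5 ≈ -2.7939e+6 - 13.416*I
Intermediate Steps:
y(j, q) = 3*j
K(t) = √t
o(c) = -4 - c (o(c) = (4 + c)*(-4 + 3*1) = (4 + c)*(-4 + 3) = (4 + c)*(-1) = -4 - c)
(558 + o(K(-5))*S(18)) - 2794421 = (558 + (-4 - √(-5))*6) - 2794421 = (558 + (-4 - I*√5)*6) - 2794421 = (558 + (-24 - 6*I*√5)) - 2794421 = (534 - 6*I*√5) - 2794421 = -2793887 - 6*I*√5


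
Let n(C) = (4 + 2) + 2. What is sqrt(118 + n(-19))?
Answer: 3*sqrt(14) ≈ 11.225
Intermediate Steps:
n(C) = 8 (n(C) = 6 + 2 = 8)
sqrt(118 + n(-19)) = sqrt(118 + 8) = sqrt(126) = 3*sqrt(14)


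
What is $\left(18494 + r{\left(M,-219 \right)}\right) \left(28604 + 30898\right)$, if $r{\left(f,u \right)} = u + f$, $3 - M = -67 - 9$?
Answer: $1092099708$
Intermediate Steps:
$M = 79$ ($M = 3 - \left(-67 - 9\right) = 3 - -76 = 3 + 76 = 79$)
$r{\left(f,u \right)} = f + u$
$\left(18494 + r{\left(M,-219 \right)}\right) \left(28604 + 30898\right) = \left(18494 + \left(79 - 219\right)\right) \left(28604 + 30898\right) = \left(18494 - 140\right) 59502 = 18354 \cdot 59502 = 1092099708$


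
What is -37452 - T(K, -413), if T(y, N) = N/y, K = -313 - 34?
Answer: -12996257/347 ≈ -37453.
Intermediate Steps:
K = -347
-37452 - T(K, -413) = -37452 - (-413)/(-347) = -37452 - (-413)*(-1)/347 = -37452 - 1*413/347 = -37452 - 413/347 = -12996257/347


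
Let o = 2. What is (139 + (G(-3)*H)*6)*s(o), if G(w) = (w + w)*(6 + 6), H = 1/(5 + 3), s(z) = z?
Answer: 170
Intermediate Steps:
H = 1/8 ≈ 0.12500
G(w) = 24*w (G(w) = (2*w)*12 = 24*w)
(139 + (G(-3)*H)*6)*s(o) = (139 + ((24*(-3))*(1/8))*6)*2 = (139 - 72*1/8*6)*2 = (139 - 9*6)*2 = (139 - 54)*2 = 85*2 = 170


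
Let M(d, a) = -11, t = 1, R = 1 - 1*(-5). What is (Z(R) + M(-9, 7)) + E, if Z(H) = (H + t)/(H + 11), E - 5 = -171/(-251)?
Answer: -20938/4267 ≈ -4.9070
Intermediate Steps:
R = 6 (R = 1 + 5 = 6)
E = 1426/251 (E = 5 - 171/(-251) = 5 - 171*(-1/251) = 5 + 171/251 = 1426/251 ≈ 5.6813)
Z(H) = (1 + H)/(11 + H) (Z(H) = (H + 1)/(H + 11) = (1 + H)/(11 + H))
(Z(R) + M(-9, 7)) + E = ((1 + 6)/(11 + 6) - 11) + 1426/251 = (7/17 - 11) + 1426/251 = -180/17 + 1426/251 = -20938/4267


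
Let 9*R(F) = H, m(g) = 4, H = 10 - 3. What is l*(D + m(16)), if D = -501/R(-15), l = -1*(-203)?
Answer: -129949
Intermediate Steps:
H = 7
R(F) = 7/9 (R(F) = (1/9)*7 = 7/9)
l = 203
D = -4509/7 (D = -501/7/9 = -501*9/7 = -4509/7 ≈ -644.14)
l*(D + m(16)) = 203*(-4509/7 + 4) = 203*(-4481/7) = -129949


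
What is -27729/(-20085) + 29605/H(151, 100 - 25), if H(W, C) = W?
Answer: 15353936/77765 ≈ 197.44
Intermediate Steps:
-27729/(-20085) + 29605/H(151, 100 - 25) = -27729/(-20085) + 29605/151 = -27729*(-1/20085) + 29605*(1/151) = 711/515 + 29605/151 = 15353936/77765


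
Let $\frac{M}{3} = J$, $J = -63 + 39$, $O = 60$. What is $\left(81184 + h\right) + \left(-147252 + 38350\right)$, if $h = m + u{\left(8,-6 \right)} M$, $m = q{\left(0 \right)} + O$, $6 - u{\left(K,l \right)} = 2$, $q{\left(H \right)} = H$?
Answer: $-27946$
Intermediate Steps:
$u{\left(K,l \right)} = 4$ ($u{\left(K,l \right)} = 6 - 2 = 4$)
$m = 60$ ($m = 0 + 60 = 60$)
$J = -24$
$M = -72$ ($M = 3 \left(-24\right) = -72$)
$h = -228$ ($h = 60 + 4 \left(-72\right) = 60 - 288 = -228$)
$\left(81184 + h\right) + \left(-147252 + 38350\right) = \left(81184 - 228\right) + \left(-147252 + 38350\right) = 80956 - 108902 = -27946$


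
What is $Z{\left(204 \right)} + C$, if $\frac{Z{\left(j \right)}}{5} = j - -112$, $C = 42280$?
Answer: $43860$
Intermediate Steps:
$Z{\left(j \right)} = 560 + 5 j$ ($Z{\left(j \right)} = 5 \left(j - -112\right) = 5 \left(j + 112\right) = 5 \left(112 + j\right) = 560 + 5 j$)
$Z{\left(204 \right)} + C = \left(560 + 5 \cdot 204\right) + 42280 = \left(560 + 1020\right) + 42280 = 1580 + 42280 = 43860$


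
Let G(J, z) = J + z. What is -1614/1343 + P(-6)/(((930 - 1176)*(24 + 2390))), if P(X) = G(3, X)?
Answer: -18793337/15637892 ≈ -1.2018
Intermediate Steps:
P(X) = 3 + X
-1614/1343 + P(-6)/(((930 - 1176)*(24 + 2390))) = -1614/1343 + (3 - 6)/(((930 - 1176)*(24 + 2390))) = -1614*1/1343 - 3/((-246*2414)) = -1614/1343 - 3/(-593844) = -1614/1343 - 3*(-1/593844) = -1614/1343 + 1/197948 = -18793337/15637892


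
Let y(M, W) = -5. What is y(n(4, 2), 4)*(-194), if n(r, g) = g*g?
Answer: 970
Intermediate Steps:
n(r, g) = g²
y(n(4, 2), 4)*(-194) = -5*(-194) = 970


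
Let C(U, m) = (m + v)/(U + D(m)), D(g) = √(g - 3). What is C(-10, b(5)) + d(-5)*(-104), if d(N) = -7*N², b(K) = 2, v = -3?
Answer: 1838210/101 + I/101 ≈ 18200.0 + 0.009901*I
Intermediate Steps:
D(g) = √(-3 + g)
C(U, m) = (-3 + m)/(U + √(-3 + m)) (C(U, m) = (m - 3)/(U + √(-3 + m)) = (-3 + m)/(U + √(-3 + m)))
C(-10, b(5)) + d(-5)*(-104) = (-3 + 2)/(-10 + √(-3 + 2)) - 7*(-5)²*(-104) = -1/(-10 + √(-1)) - 7*25*(-104) = -1/(-10 + I) - 175*(-104) = ((-10 - I)/101)*(-1) + 18200 = -(-10 - I)/101 + 18200 = 18200 - (-10 - I)/101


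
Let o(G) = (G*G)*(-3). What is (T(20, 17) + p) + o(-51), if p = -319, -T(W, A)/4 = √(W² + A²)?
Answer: -8122 - 4*√689 ≈ -8227.0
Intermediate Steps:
T(W, A) = -4*√(A² + W²) (T(W, A) = -4*√(W² + A²) = -4*√(A² + W²))
o(G) = -3*G² (o(G) = G²*(-3) = -3*G²)
(T(20, 17) + p) + o(-51) = (-4*√(17² + 20²) - 319) - 3*(-51)² = (-4*√(289 + 400) - 319) - 3*2601 = (-4*√689 - 319) - 7803 = (-319 - 4*√689) - 7803 = -8122 - 4*√689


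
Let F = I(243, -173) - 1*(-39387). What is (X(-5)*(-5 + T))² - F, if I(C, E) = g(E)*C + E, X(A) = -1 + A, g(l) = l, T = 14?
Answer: 5741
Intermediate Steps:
I(C, E) = E + C*E (I(C, E) = E*C + E = C*E + E = E + C*E)
F = -2825 (F = -173*(1 + 243) - 1*(-39387) = -173*244 + 39387 = -42212 + 39387 = -2825)
(X(-5)*(-5 + T))² - F = ((-1 - 5)*(-5 + 14))² - 1*(-2825) = (-6*9)² + 2825 = (-54)² + 2825 = 2916 + 2825 = 5741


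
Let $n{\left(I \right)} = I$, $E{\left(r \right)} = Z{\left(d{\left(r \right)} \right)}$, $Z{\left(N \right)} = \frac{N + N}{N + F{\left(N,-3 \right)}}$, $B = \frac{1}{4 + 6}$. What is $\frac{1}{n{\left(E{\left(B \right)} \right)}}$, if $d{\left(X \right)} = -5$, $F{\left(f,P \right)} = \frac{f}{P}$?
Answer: $\frac{1}{3} \approx 0.33333$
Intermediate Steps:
$B = \frac{1}{10} \approx 0.1$
$Z{\left(N \right)} = 3$ ($Z{\left(N \right)} = \frac{N + N}{N + \frac{N}{-3}} = \frac{2 N}{N + N \left(- \frac{1}{3}\right)} = \frac{2 N}{N - \frac{N}{3}} = \frac{2 N}{\frac{2}{3} N} = 2 N \frac{3}{2 N} = 3$)
$E{\left(r \right)} = 3$
$\frac{1}{n{\left(E{\left(B \right)} \right)}} = \frac{1}{3}$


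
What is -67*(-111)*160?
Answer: 1189920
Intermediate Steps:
-67*(-111)*160 = 7437*160 = 1189920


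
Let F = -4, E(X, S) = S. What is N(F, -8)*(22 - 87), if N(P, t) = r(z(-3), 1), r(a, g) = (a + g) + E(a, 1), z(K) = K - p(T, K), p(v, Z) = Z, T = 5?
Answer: -130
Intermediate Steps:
z(K) = 0 (z(K) = K - K = 0)
r(a, g) = 1 + a + g (r(a, g) = (a + g) + 1 = 1 + a + g)
N(P, t) = 2 (N(P, t) = 1 + 0 + 1 = 2)
N(F, -8)*(22 - 87) = 2*(22 - 87) = 2*(-65) = -130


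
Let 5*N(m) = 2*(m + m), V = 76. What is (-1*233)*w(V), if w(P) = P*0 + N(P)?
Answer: -70832/5 ≈ -14166.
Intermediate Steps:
N(m) = 4*m/5 (N(m) = (2*(m + m))/5 = (2*(2*m))/5 = (4*m)/5 = 4*m/5)
w(P) = 4*P/5 (w(P) = P*0 + 4*P/5 = 0 + 4*P/5 = 4*P/5)
(-1*233)*w(V) = (-1*233)*((4/5)*76) = -233*304/5 = -70832/5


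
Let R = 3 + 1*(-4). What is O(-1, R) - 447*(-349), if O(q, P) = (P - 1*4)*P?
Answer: 156008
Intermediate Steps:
R = -1 (R = 3 - 4 = -1)
O(q, P) = P*(-4 + P) (O(q, P) = (P - 4)*P = (-4 + P)*P = P*(-4 + P))
O(-1, R) - 447*(-349) = -(-4 - 1) - 447*(-349) = -1*(-5) + 156003 = 5 + 156003 = 156008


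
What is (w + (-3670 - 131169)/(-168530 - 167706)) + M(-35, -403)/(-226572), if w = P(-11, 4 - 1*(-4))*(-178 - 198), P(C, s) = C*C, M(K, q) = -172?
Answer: -866482582727383/19045415748 ≈ -45496.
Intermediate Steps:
P(C, s) = C²
w = -45496 (w = (-11)²*(-178 - 198) = 121*(-376) = -45496)
(w + (-3670 - 131169)/(-168530 - 167706)) + M(-35, -403)/(-226572) = (-45496 + (-3670 - 131169)/(-168530 - 167706)) - 172/(-226572) = (-45496 - 134839/(-336236)) - 172*(-1/226572) = (-45496 - 134839*(-1/336236)) + 43/56643 = (-45496 + 134839/336236) + 43/56643 = -15297258217/336236 + 43/56643 = -866482582727383/19045415748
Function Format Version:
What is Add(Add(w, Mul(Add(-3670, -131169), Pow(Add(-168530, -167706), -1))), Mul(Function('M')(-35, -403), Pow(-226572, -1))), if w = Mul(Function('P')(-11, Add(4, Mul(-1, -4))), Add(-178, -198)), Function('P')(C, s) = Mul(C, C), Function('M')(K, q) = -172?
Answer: Rational(-866482582727383, 19045415748) ≈ -45496.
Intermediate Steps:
Function('P')(C, s) = Pow(C, 2)
w = -45496 (w = Mul(Pow(-11, 2), Add(-178, -198)) = Mul(121, -376) = -45496)
Add(Add(w, Mul(Add(-3670, -131169), Pow(Add(-168530, -167706), -1))), Mul(Function('M')(-35, -403), Pow(-226572, -1))) = Add(Add(-45496, Mul(Add(-3670, -131169), Pow(Add(-168530, -167706), -1))), Mul(-172, Pow(-226572, -1))) = Add(Add(-45496, Mul(-134839, Pow(-336236, -1))), Mul(-172, Rational(-1, 226572))) = Add(Add(-45496, Mul(-134839, Rational(-1, 336236))), Rational(43, 56643)) = Add(Add(-45496, Rational(134839, 336236)), Rational(43, 56643)) = Add(Rational(-15297258217, 336236), Rational(43, 56643)) = Rational(-866482582727383, 19045415748)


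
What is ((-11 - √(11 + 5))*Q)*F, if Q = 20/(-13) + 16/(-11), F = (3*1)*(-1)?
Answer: -19260/143 ≈ -134.69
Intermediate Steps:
F = -3 (F = 3*(-1) = -3)
Q = -428/143 (Q = 20*(-1/13) + 16*(-1/11) = -20/13 - 16/11 = -428/143 ≈ -2.9930)
((-11 - √(11 + 5))*Q)*F = ((-11 - √(11 + 5))*(-428/143))*(-3) = ((-11 - √16)*(-428/143))*(-3) = ((-11 - 1*4)*(-428/143))*(-3) = ((-11 - 4)*(-428/143))*(-3) = -15*(-428/143)*(-3) = (6420/143)*(-3) = -19260/143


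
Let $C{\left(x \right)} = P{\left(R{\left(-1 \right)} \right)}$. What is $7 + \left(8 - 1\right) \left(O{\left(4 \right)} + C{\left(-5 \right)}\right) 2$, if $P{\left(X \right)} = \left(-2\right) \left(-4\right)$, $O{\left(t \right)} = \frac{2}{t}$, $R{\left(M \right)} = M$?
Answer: $126$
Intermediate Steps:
$P{\left(X \right)} = 8$
$C{\left(x \right)} = 8$
$7 + \left(8 - 1\right) \left(O{\left(4 \right)} + C{\left(-5 \right)}\right) 2 = 7 + \left(8 - 1\right) \left(\frac{2}{4} + 8\right) 2 = 7 + 7 \left(2 \cdot \frac{1}{4} + 8\right) 2 = 7 + 7 \left(\frac{1}{2} + 8\right) 2 = 7 + 7 \cdot \frac{17}{2} \cdot 2 = 7 + \frac{119}{2} \cdot 2 = 7 + 119 = 126$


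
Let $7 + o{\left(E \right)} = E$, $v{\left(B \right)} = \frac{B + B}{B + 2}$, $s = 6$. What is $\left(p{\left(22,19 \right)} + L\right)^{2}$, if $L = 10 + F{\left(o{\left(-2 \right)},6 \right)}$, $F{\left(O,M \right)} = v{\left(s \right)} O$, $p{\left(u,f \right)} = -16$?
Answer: $\frac{1521}{4} \approx 380.25$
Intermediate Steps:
$v{\left(B \right)} = \frac{2 B}{2 + B}$
$o{\left(E \right)} = -7 + E$
$F{\left(O,M \right)} = \frac{3 O}{2}$ ($F{\left(O,M \right)} = 2 \cdot 6 \frac{1}{2 + 6} O = 2 \cdot 6 \cdot \frac{1}{8} O = \frac{3 O}{2}$)
$L = - \frac{7}{2}$ ($L = 10 + \frac{3 \left(-7 - 2\right)}{2} = 10 + \frac{3}{2} \left(-9\right) = 10 - \frac{27}{2} = - \frac{7}{2} \approx -3.5$)
$\left(p{\left(22,19 \right)} + L\right)^{2} = \left(-16 - \frac{7}{2}\right)^{2} = \left(- \frac{39}{2}\right)^{2} = \frac{1521}{4}$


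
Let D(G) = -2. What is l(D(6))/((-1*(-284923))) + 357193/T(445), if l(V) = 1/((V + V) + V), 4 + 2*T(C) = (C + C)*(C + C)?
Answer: 101772435131/112843184304 ≈ 0.90189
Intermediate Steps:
T(C) = -2 + 2*C² (T(C) = -2 + ((C + C)*(C + C))/2 = -2 + ((2*C)*(2*C))/2 = -2 + (4*C²)/2 = -2 + 2*C²)
l(V) = 1/(3*V) (l(V) = 1/(2*V + V) = 1/(3*V))
l(D(6))/((-1*(-284923))) + 357193/T(445) = ((⅓)/(-2))/((-1*(-284923))) + 357193/(-2 + 2*445²) = ((⅓)*(-½))/284923 + 357193/(-2 + 2*198025) = -⅙*1/284923 + 357193/(-2 + 396050) = -1/1709538 + 357193/396048 = 101772435131/112843184304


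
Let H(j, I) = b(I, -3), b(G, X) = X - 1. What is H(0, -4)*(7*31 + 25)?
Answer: -968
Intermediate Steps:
b(G, X) = -1 + X
H(j, I) = -4 (H(j, I) = -1 - 3 = -4)
H(0, -4)*(7*31 + 25) = -4*(7*31 + 25) = -4*(217 + 25) = -4*242 = -968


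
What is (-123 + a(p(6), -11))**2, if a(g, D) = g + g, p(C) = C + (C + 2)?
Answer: 9025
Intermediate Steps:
p(C) = 2 + 2*C (p(C) = C + (2 + C) = 2 + 2*C)
a(g, D) = 2*g
(-123 + a(p(6), -11))**2 = (-123 + 2*(2 + 2*6))**2 = (-123 + 2*(2 + 12))**2 = (-123 + 2*14)**2 = (-123 + 28)**2 = (-95)**2 = 9025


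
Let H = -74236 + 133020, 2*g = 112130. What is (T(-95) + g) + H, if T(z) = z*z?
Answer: 123874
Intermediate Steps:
g = 56065 (g = (1/2)*112130 = 56065)
T(z) = z**2
H = 58784
(T(-95) + g) + H = ((-95)**2 + 56065) + 58784 = (9025 + 56065) + 58784 = 65090 + 58784 = 123874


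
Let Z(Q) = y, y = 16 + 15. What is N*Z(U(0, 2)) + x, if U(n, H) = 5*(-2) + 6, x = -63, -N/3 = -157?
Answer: 14538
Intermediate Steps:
N = 471 (N = -3*(-157) = 471)
U(n, H) = -4 (U(n, H) = -10 + 6 = -4)
y = 31
Z(Q) = 31
N*Z(U(0, 2)) + x = 471*31 - 63 = 14601 - 63 = 14538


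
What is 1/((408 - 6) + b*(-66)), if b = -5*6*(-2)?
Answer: -1/3558 ≈ -0.00028106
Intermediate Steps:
b = 60 (b = -30*(-2) = 60)
1/((408 - 6) + b*(-66)) = 1/((408 - 6) + 60*(-66)) = 1/(402 - 3960) = 1/(-3558) = -1/3558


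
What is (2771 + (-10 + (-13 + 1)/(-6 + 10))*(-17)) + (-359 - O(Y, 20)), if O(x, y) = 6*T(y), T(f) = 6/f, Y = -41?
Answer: 13156/5 ≈ 2631.2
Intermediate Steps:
O(x, y) = 36/y (O(x, y) = 6*(6/y) = 36/y)
(2771 + (-10 + (-13 + 1)/(-6 + 10))*(-17)) + (-359 - O(Y, 20)) = (2771 + (-10 + (-13 + 1)/(-6 + 10))*(-17)) + (-359 - 36/20) = (2771 + (-10 - 12/4)*(-17)) + (-359 - 36/20) = (2771 + (-10 - 12*¼)*(-17)) + (-359 - 1*9/5) = (2771 + (-10 - 3)*(-17)) + (-359 - 9/5) = (2771 - 13*(-17)) - 1804/5 = (2771 + 221) - 1804/5 = 2992 - 1804/5 = 13156/5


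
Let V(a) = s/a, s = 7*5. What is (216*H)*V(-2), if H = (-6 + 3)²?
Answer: -34020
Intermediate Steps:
s = 35
V(a) = 35/a
H = 9 (H = (-3)² = 9)
(216*H)*V(-2) = (216*9)*(35/(-2)) = 1944*(35*(-½)) = 1944*(-35/2) = -34020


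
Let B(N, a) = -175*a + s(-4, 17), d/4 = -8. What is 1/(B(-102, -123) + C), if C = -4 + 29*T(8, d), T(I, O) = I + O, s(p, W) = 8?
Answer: 1/20833 ≈ 4.8001e-5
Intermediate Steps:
d = -32 (d = 4*(-8) = -32)
B(N, a) = 8 - 175*a (B(N, a) = -175*a + 8 = 8 - 175*a)
C = -700 (C = -4 + 29*(8 - 32) = -4 + 29*(-24) = -4 - 696 = -700)
1/(B(-102, -123) + C) = 1/((8 - 175*(-123)) - 700) = 1/((8 + 21525) - 700) = 1/(21533 - 700) = 1/20833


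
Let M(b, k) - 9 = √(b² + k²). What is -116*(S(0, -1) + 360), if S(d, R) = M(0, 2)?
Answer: -43036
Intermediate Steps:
M(b, k) = 9 + √(b² + k²)
S(d, R) = 11 (S(d, R) = 9 + √(0² + 2²) = 9 + √(0 + 4) = 9 + √4 = 9 + 2 = 11)
-116*(S(0, -1) + 360) = -116*(11 + 360) = -116*371 = -43036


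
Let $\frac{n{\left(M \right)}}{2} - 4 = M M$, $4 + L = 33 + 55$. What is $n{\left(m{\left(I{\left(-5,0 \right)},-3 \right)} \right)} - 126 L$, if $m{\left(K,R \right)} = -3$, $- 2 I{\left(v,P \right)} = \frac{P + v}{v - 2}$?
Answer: $-10558$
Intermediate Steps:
$I{\left(v,P \right)} = - \frac{P + v}{2 \left(-2 + v\right)}$ ($I{\left(v,P \right)} = - \frac{\left(P + v\right) \frac{1}{v - 2}}{2} = - \frac{\left(P + v\right) \frac{1}{-2 + v}}{2} = - \frac{\frac{1}{-2 + v} \left(P + v\right)}{2} = - \frac{P + v}{2 \left(-2 + v\right)}$)
$L = 84$ ($L = -4 + \left(33 + 55\right) = -4 + 88 = 84$)
$n{\left(M \right)} = 8 + 2 M^{2}$ ($n{\left(M \right)} = 8 + 2 M M = 8 + 2 M^{2}$)
$n{\left(m{\left(I{\left(-5,0 \right)},-3 \right)} \right)} - 126 L = \left(8 + 2 \left(-3\right)^{2}\right) - 10584 = \left(8 + 2 \cdot 9\right) - 10584 = \left(8 + 18\right) - 10584 = 26 - 10584 = -10558$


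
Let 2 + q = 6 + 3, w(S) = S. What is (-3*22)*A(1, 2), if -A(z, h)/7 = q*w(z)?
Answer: 3234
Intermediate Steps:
q = 7 (q = -2 + (6 + 3) = -2 + 9 = 7)
A(z, h) = -49*z
(-3*22)*A(1, 2) = (-3*22)*(-49*1) = -66*(-49) = 3234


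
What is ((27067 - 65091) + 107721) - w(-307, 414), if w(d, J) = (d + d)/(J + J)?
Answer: 28854865/414 ≈ 69698.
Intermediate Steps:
w(d, J) = d/J (w(d, J) = (2*d)/((2*J)) = (2*d)*(1/(2*J)) = d/J)
((27067 - 65091) + 107721) - w(-307, 414) = ((27067 - 65091) + 107721) - (-307)/414 = (-38024 + 107721) - (-307)/414 = 69697 - 1*(-307/414) = 69697 + 307/414 = 28854865/414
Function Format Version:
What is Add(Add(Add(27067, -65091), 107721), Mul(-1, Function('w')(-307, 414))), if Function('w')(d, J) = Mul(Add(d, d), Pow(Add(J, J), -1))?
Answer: Rational(28854865, 414) ≈ 69698.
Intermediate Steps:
Function('w')(d, J) = Mul(d, Pow(J, -1)) (Function('w')(d, J) = Mul(Mul(2, d), Pow(Mul(2, J), -1)) = Mul(Mul(2, d), Mul(Rational(1, 2), Pow(J, -1))) = Mul(d, Pow(J, -1)))
Add(Add(Add(27067, -65091), 107721), Mul(-1, Function('w')(-307, 414))) = Add(Add(Add(27067, -65091), 107721), Mul(-1, Mul(-307, Pow(414, -1)))) = Add(Add(-38024, 107721), Mul(-1, Mul(-307, Rational(1, 414)))) = Add(69697, Mul(-1, Rational(-307, 414))) = Add(69697, Rational(307, 414)) = Rational(28854865, 414)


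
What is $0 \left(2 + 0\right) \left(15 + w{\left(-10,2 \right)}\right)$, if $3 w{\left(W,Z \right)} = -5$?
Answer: $0$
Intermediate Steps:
$w{\left(W,Z \right)} = - \frac{5}{3}$ ($w{\left(W,Z \right)} = \frac{1}{3} \left(-5\right) = - \frac{5}{3}$)
$0 \left(2 + 0\right) \left(15 + w{\left(-10,2 \right)}\right) = 0 \left(2 + 0\right) \left(15 - \frac{5}{3}\right) = 0 \cdot 2 \cdot \frac{40}{3} = 0 \cdot \frac{40}{3} = 0$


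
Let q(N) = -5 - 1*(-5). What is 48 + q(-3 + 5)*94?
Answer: 48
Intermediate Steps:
q(N) = 0 (q(N) = -5 + 5 = 0)
48 + q(-3 + 5)*94 = 48 + 0*94 = 48 + 0 = 48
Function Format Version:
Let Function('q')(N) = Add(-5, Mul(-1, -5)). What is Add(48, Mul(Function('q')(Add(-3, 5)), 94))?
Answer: 48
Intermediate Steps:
Function('q')(N) = 0 (Function('q')(N) = Add(-5, 5) = 0)
Add(48, Mul(Function('q')(Add(-3, 5)), 94)) = Add(48, Mul(0, 94)) = Add(48, 0) = 48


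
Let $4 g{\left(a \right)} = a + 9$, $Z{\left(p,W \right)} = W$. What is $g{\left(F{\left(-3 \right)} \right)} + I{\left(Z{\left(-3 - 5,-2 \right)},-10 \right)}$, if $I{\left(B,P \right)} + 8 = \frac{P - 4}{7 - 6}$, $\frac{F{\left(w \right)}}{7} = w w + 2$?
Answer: $- \frac{1}{2} \approx -0.5$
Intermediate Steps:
$F{\left(w \right)} = 14 + 7 w^{2}$ ($F{\left(w \right)} = 7 \left(w w + 2\right) = 7 \left(w^{2} + 2\right) = 7 \left(2 + w^{2}\right) = 14 + 7 w^{2}$)
$g{\left(a \right)} = \frac{9}{4} + \frac{a}{4}$ ($g{\left(a \right)} = \frac{a + 9}{4} = \frac{9 + a}{4} = \frac{9}{4} + \frac{a}{4}$)
$I{\left(B,P \right)} = -12 + P$ ($I{\left(B,P \right)} = -8 + \frac{P - 4}{7 - 6} = -8 + \frac{-4 + P}{1} = -8 + \left(-4 + P\right) 1 = -8 + \left(-4 + P\right) = -12 + P$)
$g{\left(F{\left(-3 \right)} \right)} + I{\left(Z{\left(-3 - 5,-2 \right)},-10 \right)} = \left(\frac{9}{4} + \frac{14 + 7 \left(-3\right)^{2}}{4}\right) - 22 = \left(\frac{9}{4} + \frac{14 + 7 \cdot 9}{4}\right) - 22 = \left(\frac{9}{4} + \frac{14 + 63}{4}\right) - 22 = \left(\frac{9}{4} + \frac{1}{4} \cdot 77\right) - 22 = \left(\frac{9}{4} + \frac{77}{4}\right) - 22 = \frac{43}{2} - 22 = - \frac{1}{2}$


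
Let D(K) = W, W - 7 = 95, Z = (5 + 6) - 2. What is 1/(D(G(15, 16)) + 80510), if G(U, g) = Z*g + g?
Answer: 1/80612 ≈ 1.2405e-5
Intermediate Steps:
Z = 9 (Z = 11 - 2 = 9)
G(U, g) = 10*g (G(U, g) = 9*g + g = 10*g)
W = 102 (W = 7 + 95 = 102)
D(K) = 102
1/(D(G(15, 16)) + 80510) = 1/(102 + 80510) = 1/80612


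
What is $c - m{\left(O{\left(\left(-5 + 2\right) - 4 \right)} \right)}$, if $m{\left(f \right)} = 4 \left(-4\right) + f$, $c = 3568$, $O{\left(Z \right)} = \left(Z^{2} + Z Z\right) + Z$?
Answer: $3493$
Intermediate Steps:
$O{\left(Z \right)} = Z + 2 Z^{2}$ ($O{\left(Z \right)} = \left(Z^{2} + Z^{2}\right) + Z = 2 Z^{2} + Z = Z + 2 Z^{2}$)
$m{\left(f \right)} = -16 + f$
$c - m{\left(O{\left(\left(-5 + 2\right) - 4 \right)} \right)} = 3568 - \left(-16 + \left(\left(-5 + 2\right) - 4\right) \left(1 + 2 \left(\left(-5 + 2\right) - 4\right)\right)\right) = 3568 - \left(-16 + \left(-3 - 4\right) \left(1 + 2 \left(-3 - 4\right)\right)\right) = 3568 - \left(-16 - 7 \left(1 + 2 \left(-7\right)\right)\right) = 3568 - \left(-16 - 7 \left(1 - 14\right)\right) = 3568 - \left(-16 - -91\right) = 3568 - \left(-16 + 91\right) = 3568 - 75 = 3493$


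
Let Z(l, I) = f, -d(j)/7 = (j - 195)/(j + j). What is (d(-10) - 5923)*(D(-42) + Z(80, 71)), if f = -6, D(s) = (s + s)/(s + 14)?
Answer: 71937/4 ≈ 17984.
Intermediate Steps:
D(s) = 2*s/(14 + s) (D(s) = (2*s)/(14 + s) = 2*s/(14 + s))
d(j) = -7*(-195 + j)/(2*j) (d(j) = -7*(j - 195)/(j + j) = -7*(-195 + j)/(2*j))
Z(l, I) = -6
(d(-10) - 5923)*(D(-42) + Z(80, 71)) = ((7/2)*(195 - 1*(-10))/(-10) - 5923)*(2*(-42)/(14 - 42) - 6) = ((7/2)*(-⅒)*(195 + 10) - 5923)*(2*(-42)/(-28) - 6) = ((7/2)*(-⅒)*205 - 5923)*(2*(-42)*(-1/28) - 6) = (-287/4 - 5923)*(3 - 6) = -23979/4*(-3) = 71937/4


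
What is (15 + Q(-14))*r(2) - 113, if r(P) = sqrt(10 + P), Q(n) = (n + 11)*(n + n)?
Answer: -113 + 198*sqrt(3) ≈ 229.95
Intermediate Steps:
Q(n) = 2*n*(11 + n) (Q(n) = (11 + n)*(2*n) = 2*n*(11 + n))
(15 + Q(-14))*r(2) - 113 = (15 + 2*(-14)*(11 - 14))*sqrt(10 + 2) - 113 = (15 + 2*(-14)*(-3))*sqrt(12) - 113 = (15 + 84)*(2*sqrt(3)) - 113 = 99*(2*sqrt(3)) - 113 = 198*sqrt(3) - 113 = -113 + 198*sqrt(3)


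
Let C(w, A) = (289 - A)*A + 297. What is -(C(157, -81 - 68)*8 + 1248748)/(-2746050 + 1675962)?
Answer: 182257/267522 ≈ 0.68128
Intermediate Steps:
C(w, A) = 297 + A*(289 - A) (C(w, A) = A*(289 - A) + 297 = 297 + A*(289 - A))
-(C(157, -81 - 68)*8 + 1248748)/(-2746050 + 1675962) = -((297 - (-81 - 68)**2 + 289*(-81 - 68))*8 + 1248748)/(-2746050 + 1675962) = -((297 - 1*(-149)**2 + 289*(-149))*8 + 1248748)/(-1070088) = -((297 - 1*22201 - 43061)*8 + 1248748)*(-1)/1070088 = -((297 - 22201 - 43061)*8 + 1248748)*(-1)/1070088 = -(-64965*8 + 1248748)*(-1)/1070088 = -(-519720 + 1248748)*(-1)/1070088 = -729028*(-1)/1070088 = -1*(-182257/267522) = 182257/267522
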